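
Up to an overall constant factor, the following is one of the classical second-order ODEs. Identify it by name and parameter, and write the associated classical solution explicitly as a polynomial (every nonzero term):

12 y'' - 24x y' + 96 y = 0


All three coefficients share the factor 12; dividing through by 12 gives  y'' - 2x y' + 8 y = 0.
This matches the Hermite equation y'' - 2x y' + 2n y = 0 with 2n = 8, so n = 4; the polynomial solution is H_4(x).
With y = sum_k a_k x^k, matching x^k gives (k+2)(k+1) a_{k+2} = 2(k - n) a_k = 2(k - 4) a_k. The right side vanishes at k = 4, so the series with the parity of 4 terminates at degree 4.
Standard normalization: leading coefficient of H_n is 2^n, so a_4 = 2^4 = 16. Work downward with a_k = (k+1)(k+2) a_{k+2} / (2(k - n)):
  a_2 = (3)(4)(16) / (2(2 - 4)) = 192/(-4) = -48
  a_0 = (1)(2)(-48) / (2(0 - 4)) = -96/(-8) = 12
Hence H_4(x) = 16 x^4 - 48 x^2 + 12.

H_4(x); series = 16 x^4 - 48 x^2 + 12


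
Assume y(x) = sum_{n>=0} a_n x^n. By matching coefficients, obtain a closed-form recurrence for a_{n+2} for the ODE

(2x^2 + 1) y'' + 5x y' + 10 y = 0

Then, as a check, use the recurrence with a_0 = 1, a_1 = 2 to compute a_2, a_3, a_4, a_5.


Substitute y = sum_n a_n x^n.
(1 + 2 x^2) y'' contributes (n+2)(n+1) a_{n+2} + 2 n(n-1) a_n at x^n.
5 x y'(x) contributes 5 n a_n at x^n.
10 y(x) contributes 10 a_n at x^n.
Matching x^n: (n+2)(n+1) a_{n+2} + (2 n(n-1) + 5 n + 10) a_n = 0.
Thus a_{n+2} = (-2 n(n-1) - 5 n - 10) / ((n+1)(n+2)) * a_n.

Check with a_0 = 1, a_1 = 2 (apply the recurrence for n = 0, 1, 2, 3): a_0 = 1, a_1 = 2, a_2 = -5, a_3 = -5, a_4 = 10, a_5 = 37/4.

a_(n+2) = (-2 n(n-1) - 5 n - 10) / ((n+1)(n+2)) * a_n; check: a_0 = 1, a_1 = 2, a_2 = -5, a_3 = -5, a_4 = 10, a_5 = 37/4


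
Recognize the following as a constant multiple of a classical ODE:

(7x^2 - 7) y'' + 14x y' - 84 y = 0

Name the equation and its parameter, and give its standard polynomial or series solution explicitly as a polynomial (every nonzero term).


All three coefficients share the factor -7; dividing through by -7 gives  (1 - x^2) y'' - 2x y' + 12 y = 0.
This matches the Legendre equation (1 - x^2) y'' - 2x y' + n(n+1) y = 0 (note the -2x y' term) with n(n+1) = 12, so n = 3; the polynomial solution is P_3(x).
With y = sum_k a_k x^k, matching x^k gives (k+2)(k+1) a_{k+2} = [k(k+1) - n(n+1)] a_k = (k - 3)(k + 4) a_k. The right side vanishes at k = 3, so the series with the parity of 3 terminates at degree 3.
Standard normalization (P_n(1) = 1): leading coefficient (2n)!/(2^n (n!)^2) = 720/(8*36) = 5/2, so a_3 = 5/2. Work downward with a_k = (k+1)(k+2) a_{k+2} / ((k - 3)(k + 4)):
  a_1 = (2)(3)(5/2) / ((1 - 3)(1 + 4)) = 15/(-10) = -3/2
Hence P_3(x) = 5 x^3/2 - 3 x/2.

P_3(x); series = 5 x^3/2 - 3 x/2


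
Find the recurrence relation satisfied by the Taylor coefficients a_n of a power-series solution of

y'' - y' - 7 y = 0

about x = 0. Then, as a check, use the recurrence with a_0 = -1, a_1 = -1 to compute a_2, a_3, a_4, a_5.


Substitute y = sum_n a_n x^n.
y''(x) has coefficient (n+2)(n+1) a_{n+2} at x^n;
-y'(x) has coefficient -(n+1) a_{n+1} at x^n;
-7 y(x) has coefficient -7 a_n at x^n.
Matching x^n: (n+2)(n+1) a_{n+2} - (n+1) a_{n+1} - 7 a_n = 0.
Thus a_{n+2} = [(n+1) a_{n+1} + 7 a_n] / ((n+1)(n+2)).

Check with a_0 = -1, a_1 = -1 (apply the recurrence for n = 0, 1, 2, 3): a_0 = -1, a_1 = -1, a_2 = -4, a_3 = -5/2, a_4 = -71/24, a_5 = -22/15.

a_(n+2) = [(n+1) a_(n+1) + 7 a_n] / ((n+1)(n+2)); check: a_0 = -1, a_1 = -1, a_2 = -4, a_3 = -5/2, a_4 = -71/24, a_5 = -22/15


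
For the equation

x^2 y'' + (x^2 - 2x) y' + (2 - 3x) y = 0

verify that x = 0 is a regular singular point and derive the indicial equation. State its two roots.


Divide by x^2 to reach normal form y'' + P_1(x) y' + P_2(x) y = 0 with P_1(x) = 1 - 2/x and P_2(x) = -3/x + 2/x^2.
x = 0 is a singular point because the y'-coefficient 1 - 2/x has a pole at x = 0 and the y-coefficient -3/x + 2/x^2 has a pole at x = 0.
It is a regular singular point because x P_1(x) = p(x) = x - 2 and x^2 P_2(x) = q(x) = 2 - 3x are polynomials, hence analytic at x = 0.
p(0) = -2,  q(0) = 2.
Indicial equation: r(r-1) + p(0) r + q(0) = 0, i.e. r^2 + (p(0) - 1) r + q(0) = 0, i.e. r^2 - 3 r + 2 = 0.
Discriminant: (-3)^2 - 4(2) = 1, so r = (3 ± 1)/2.
Solving: r_1 = 2, r_2 = 1.

indicial: r^2 - 3 r + 2 = 0; roots r_1 = 2, r_2 = 1


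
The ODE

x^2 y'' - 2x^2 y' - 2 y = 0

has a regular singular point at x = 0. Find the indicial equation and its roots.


Divide by x^2 to reach normal form y'' + P_1(x) y' + P_2(x) y = 0 with P_1(x) = -2 and P_2(x) = -2/x^2.
x = 0 is a singular point because the y-coefficient -2/x^2 has a pole at x = 0.
It is a regular singular point because x P_1(x) = p(x) = -2x and x^2 P_2(x) = q(x) = -2 are polynomials, hence analytic at x = 0.
p(0) = 0,  q(0) = -2.
Indicial equation: r(r-1) + p(0) r + q(0) = 0, i.e. r^2 + (p(0) - 1) r + q(0) = 0, i.e. r^2 - 1 r - 2 = 0.
Discriminant: (-1)^2 - 4(-2) = 9, so r = (1 ± 3)/2.
Solving: r_1 = 2, r_2 = -1.

indicial: r^2 - 1 r - 2 = 0; roots r_1 = 2, r_2 = -1


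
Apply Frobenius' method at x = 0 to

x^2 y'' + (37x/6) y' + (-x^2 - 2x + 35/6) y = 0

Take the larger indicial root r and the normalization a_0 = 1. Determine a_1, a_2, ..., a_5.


Write in Frobenius form y'' + (p(x)/x) y' + (q(x)/x^2) y = 0:
  p(x) = 37/6,  q(x) = -x^2 - 2x + 35/6.
Indicial equation: r(r-1) + (37/6) r + (35/6) = 0 -> roots r_1 = -5/3, r_2 = -7/2.
Take r = r_1 = -5/3. Let y(x) = x^r sum_{n>=0} a_n x^n with a_0 = 1.
Substitute y = x^r sum a_n x^n and match x^{r+n}. The recurrence is
  D(n) a_n - 2 a_{n-1} - 1 a_{n-2} = 0,  where D(n) = (r+n)(r+n-1) + (37/6)(r+n) + (35/6).
  a_n = [2 a_{n-1} + 1 a_{n-2}] / D(n).
Since the indicial polynomial factors as (r - r_1)(r - r_2), D(n) = (r_1 + n - r_1)(r_1 + n - r_2) = n(n + 11/6).
Evaluating step by step (a_0 = 1):
  n = 1: D(1) = 1(1 + 11/6) = 17/6; numerator = 2(1) = 2; a_1 = (2)/(17/6) = 12/17
  n = 2: D(2) = 2(2 + 11/6) = 23/3; numerator = 2(12/17) + 1(1) = 41/17; a_2 = (41/17)/(23/3) = 123/391
  n = 3: D(3) = 3(3 + 11/6) = 29/2; numerator = 2(123/391) + 1(12/17) = 522/391; a_3 = (522/391)/(29/2) = 36/391
  n = 4: D(4) = 4(4 + 11/6) = 70/3; numerator = 2(36/391) + 1(123/391) = 195/391; a_4 = (195/391)/(70/3) = 117/5474
  n = 5: D(5) = 5(5 + 11/6) = 205/6; numerator = 2(117/5474) + 1(36/391) = 369/2737; a_5 = (369/2737)/(205/6) = 54/13685

r = -5/3; a_0 = 1; a_1 = 12/17; a_2 = 123/391; a_3 = 36/391; a_4 = 117/5474; a_5 = 54/13685


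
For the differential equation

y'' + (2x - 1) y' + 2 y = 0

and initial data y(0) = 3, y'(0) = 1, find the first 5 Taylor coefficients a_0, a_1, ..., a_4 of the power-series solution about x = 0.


Ansatz: y(x) = sum_{n>=0} a_n x^n, so y'(x) = sum_{n>=1} n a_n x^(n-1) and y''(x) = sum_{n>=2} n(n-1) a_n x^(n-2).
Substitute into P(x) y'' + Q(x) y' + R(x) y = 0 with P(x) = 1, Q(x) = 2x - 1, R(x) = 2, and match powers of x.
Initial conditions: a_0 = 3, a_1 = 1.
Setting the coefficient of each power of x to zero and solving order by order (substituting the coefficients already found):
  x^0: 2 a_2 - a_1 + 2 a_0 = 0  ->  2 a_2 = a_1 - 2 a_0 = -5  ->  a_2 = -5/2
  x^1: 6 a_3 - 2 a_2 + 4 a_1 = 0  ->  6 a_3 = 2 a_2 - 4 a_1 = -9  ->  a_3 = -3/2
  x^2: 12 a_4 - 3 a_3 + 6 a_2 = 0  ->  12 a_4 = 3 a_3 - 6 a_2 = 21/2  ->  a_4 = 7/8
Truncated series: y(x) = 3 + x - (5/2) x^2 - (3/2) x^3 + (7/8) x^4 + O(x^5).

a_0 = 3; a_1 = 1; a_2 = -5/2; a_3 = -3/2; a_4 = 7/8


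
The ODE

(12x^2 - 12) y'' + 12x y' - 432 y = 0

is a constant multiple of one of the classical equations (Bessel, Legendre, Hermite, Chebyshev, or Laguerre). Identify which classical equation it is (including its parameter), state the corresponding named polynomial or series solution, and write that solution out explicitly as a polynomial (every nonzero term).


All three coefficients share the factor -12; dividing through by -12 gives  (1 - x^2) y'' - x y' + 36 y = 0.
This matches the Chebyshev equation (1 - x^2) y'' - x y' + n^2 y = 0 (note the -x y' term, not -2x y') with n^2 = 36, so n = 6; the polynomial solution is T_6(x).
With y = sum_k a_k x^k, matching x^k gives (k+2)(k+1) a_{k+2} = (k^2 - n^2) a_k = (k - 6)(k + 6) a_k. The right side vanishes at k = 6, so the series with the parity of 6 terminates at degree 6.
Standard normalization: leading coefficient of T_n is 2^(n-1), so a_6 = 2^5 = 32. Work downward with a_k = (k+1)(k+2) a_{k+2} / ((k - 6)(k + 6)):
  a_4 = (5)(6)(32) / ((4 - 6)(4 + 6)) = 960/(-20) = -48
  a_2 = (3)(4)(-48) / ((2 - 6)(2 + 6)) = -576/(-32) = 18
  a_0 = (1)(2)(18) / ((0 - 6)(0 + 6)) = 36/(-36) = -1
Hence T_6(x) = 32 x^6 - 48 x^4 + 18 x^2 - 1.

T_6(x); series = 32 x^6 - 48 x^4 + 18 x^2 - 1


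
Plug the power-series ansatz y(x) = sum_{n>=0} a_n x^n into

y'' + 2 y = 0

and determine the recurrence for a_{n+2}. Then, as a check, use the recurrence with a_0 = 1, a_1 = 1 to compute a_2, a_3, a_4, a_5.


Substitute y = sum_n a_n x^n into y'' + (const) y = 0.
y''(x) = sum_{n>=0} (n+2)(n+1) a_{n+2} x^n.
The ODE becomes sum_n [(n+2)(n+1) a_{n+2} + 2 a_n] x^n = 0.
Setting each coefficient to zero gives the recurrence:
  (n+2)(n+1) a_{n+2} + 2 a_n = 0,
  a_{n+2} = -2 / ((n+1)(n+2)) a_n.

Check with a_0 = 1, a_1 = 1 (apply the recurrence for n = 0, 1, 2, 3): a_0 = 1, a_1 = 1, a_2 = -1, a_3 = -1/3, a_4 = 1/6, a_5 = 1/30.

a_{n+2} = -2/((n+1)(n+2)) * a_n; check: a_0 = 1, a_1 = 1, a_2 = -1, a_3 = -1/3, a_4 = 1/6, a_5 = 1/30


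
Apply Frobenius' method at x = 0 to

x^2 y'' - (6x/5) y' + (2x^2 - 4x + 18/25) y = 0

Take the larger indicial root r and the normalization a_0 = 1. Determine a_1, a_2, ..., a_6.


Write in Frobenius form y'' + (p(x)/x) y' + (q(x)/x^2) y = 0:
  p(x) = -6/5,  q(x) = 2x^2 - 4x + 18/25.
Indicial equation: r(r-1) + (-6/5) r + (18/25) = 0 -> roots r_1 = 9/5, r_2 = 2/5.
Take r = r_1 = 9/5. Let y(x) = x^r sum_{n>=0} a_n x^n with a_0 = 1.
Substitute y = x^r sum a_n x^n and match x^{r+n}. The recurrence is
  D(n) a_n - 4 a_{n-1} + 2 a_{n-2} = 0,  where D(n) = (r+n)(r+n-1) + (-6/5)(r+n) + (18/25).
  a_n = [4 a_{n-1} - 2 a_{n-2}] / D(n).
Since the indicial polynomial factors as (r - r_1)(r - r_2), D(n) = (r_1 + n - r_1)(r_1 + n - r_2) = n(n + 7/5).
Evaluating step by step (a_0 = 1):
  n = 1: D(1) = 1(1 + 7/5) = 12/5; numerator = 4(1) = 4; a_1 = (4)/(12/5) = 5/3
  n = 2: D(2) = 2(2 + 7/5) = 34/5; numerator = 4(5/3) - 2(1) = 14/3; a_2 = (14/3)/(34/5) = 35/51
  n = 3: D(3) = 3(3 + 7/5) = 66/5; numerator = 4(35/51) - 2(5/3) = -10/17; a_3 = (-10/17)/(66/5) = -25/561
  n = 4: D(4) = 4(4 + 7/5) = 108/5; numerator = 4(-25/561) - 2(35/51) = -290/187; a_4 = (-290/187)/(108/5) = -725/10098
  n = 5: D(5) = 5(5 + 7/5) = 32; numerator = 4(-725/10098) - 2(-25/561) = -1000/5049; a_5 = (-1000/5049)/(32) = -125/20196
  n = 6: D(6) = 6(6 + 7/5) = 222/5; numerator = 4(-125/20196) - 2(-725/10098) = 200/1683; a_6 = (200/1683)/(222/5) = 500/186813

r = 9/5; a_0 = 1; a_1 = 5/3; a_2 = 35/51; a_3 = -25/561; a_4 = -725/10098; a_5 = -125/20196; a_6 = 500/186813


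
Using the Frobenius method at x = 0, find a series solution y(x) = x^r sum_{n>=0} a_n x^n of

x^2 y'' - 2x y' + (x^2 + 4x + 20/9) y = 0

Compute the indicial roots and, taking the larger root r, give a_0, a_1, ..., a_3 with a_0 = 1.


Write in Frobenius form y'' + (p(x)/x) y' + (q(x)/x^2) y = 0:
  p(x) = -2,  q(x) = x^2 + 4x + 20/9.
Indicial equation: r(r-1) + (-2) r + (20/9) = 0 -> roots r_1 = 5/3, r_2 = 4/3.
Take r = r_1 = 5/3. Let y(x) = x^r sum_{n>=0} a_n x^n with a_0 = 1.
Substitute y = x^r sum a_n x^n and match x^{r+n}. The recurrence is
  D(n) a_n + 4 a_{n-1} + 1 a_{n-2} = 0,  where D(n) = (r+n)(r+n-1) + (-2)(r+n) + (20/9).
  a_n = [-4 a_{n-1} - 1 a_{n-2}] / D(n).
Since the indicial polynomial factors as (r - r_1)(r - r_2), D(n) = (r_1 + n - r_1)(r_1 + n - r_2) = n(n + 1/3).
Evaluating step by step (a_0 = 1):
  n = 1: D(1) = 1(1 + 1/3) = 4/3; numerator = -4(1) = -4; a_1 = (-4)/(4/3) = -3
  n = 2: D(2) = 2(2 + 1/3) = 14/3; numerator = -4(-3) - 1(1) = 11; a_2 = (11)/(14/3) = 33/14
  n = 3: D(3) = 3(3 + 1/3) = 10; numerator = -4(33/14) - 1(-3) = -45/7; a_3 = (-45/7)/(10) = -9/14

r = 5/3; a_0 = 1; a_1 = -3; a_2 = 33/14; a_3 = -9/14


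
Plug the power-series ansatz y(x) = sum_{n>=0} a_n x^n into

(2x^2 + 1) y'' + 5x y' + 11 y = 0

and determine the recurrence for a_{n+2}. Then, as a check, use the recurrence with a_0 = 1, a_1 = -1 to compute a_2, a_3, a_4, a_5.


Substitute y = sum_n a_n x^n.
(1 + 2 x^2) y'' contributes (n+2)(n+1) a_{n+2} + 2 n(n-1) a_n at x^n.
5 x y'(x) contributes 5 n a_n at x^n.
11 y(x) contributes 11 a_n at x^n.
Matching x^n: (n+2)(n+1) a_{n+2} + (2 n(n-1) + 5 n + 11) a_n = 0.
Thus a_{n+2} = (-2 n(n-1) - 5 n - 11) / ((n+1)(n+2)) * a_n.

Check with a_0 = 1, a_1 = -1 (apply the recurrence for n = 0, 1, 2, 3): a_0 = 1, a_1 = -1, a_2 = -11/2, a_3 = 8/3, a_4 = 275/24, a_5 = -76/15.

a_(n+2) = (-2 n(n-1) - 5 n - 11) / ((n+1)(n+2)) * a_n; check: a_0 = 1, a_1 = -1, a_2 = -11/2, a_3 = 8/3, a_4 = 275/24, a_5 = -76/15


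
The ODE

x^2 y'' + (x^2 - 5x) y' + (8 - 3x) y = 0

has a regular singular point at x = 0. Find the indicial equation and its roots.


Divide by x^2 to reach normal form y'' + P_1(x) y' + P_2(x) y = 0 with P_1(x) = 1 - 5/x and P_2(x) = -3/x + 8/x^2.
x = 0 is a singular point because the y'-coefficient 1 - 5/x has a pole at x = 0 and the y-coefficient -3/x + 8/x^2 has a pole at x = 0.
It is a regular singular point because x P_1(x) = p(x) = x - 5 and x^2 P_2(x) = q(x) = 8 - 3x are polynomials, hence analytic at x = 0.
p(0) = -5,  q(0) = 8.
Indicial equation: r(r-1) + p(0) r + q(0) = 0, i.e. r^2 + (p(0) - 1) r + q(0) = 0, i.e. r^2 - 6 r + 8 = 0.
Discriminant: (-6)^2 - 4(8) = 4, so r = (6 ± 2)/2.
Solving: r_1 = 4, r_2 = 2.

indicial: r^2 - 6 r + 8 = 0; roots r_1 = 4, r_2 = 2


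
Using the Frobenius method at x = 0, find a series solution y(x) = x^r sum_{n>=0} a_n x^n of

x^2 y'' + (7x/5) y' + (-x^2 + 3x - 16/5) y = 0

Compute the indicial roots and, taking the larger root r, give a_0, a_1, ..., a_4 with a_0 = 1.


Write in Frobenius form y'' + (p(x)/x) y' + (q(x)/x^2) y = 0:
  p(x) = 7/5,  q(x) = -x^2 + 3x - 16/5.
Indicial equation: r(r-1) + (7/5) r + (-16/5) = 0 -> roots r_1 = 8/5, r_2 = -2.
Take r = r_1 = 8/5. Let y(x) = x^r sum_{n>=0} a_n x^n with a_0 = 1.
Substitute y = x^r sum a_n x^n and match x^{r+n}. The recurrence is
  D(n) a_n + 3 a_{n-1} - 1 a_{n-2} = 0,  where D(n) = (r+n)(r+n-1) + (7/5)(r+n) + (-16/5).
  a_n = [-3 a_{n-1} + 1 a_{n-2}] / D(n).
Since the indicial polynomial factors as (r - r_1)(r - r_2), D(n) = (r_1 + n - r_1)(r_1 + n - r_2) = n(n + 18/5).
Evaluating step by step (a_0 = 1):
  n = 1: D(1) = 1(1 + 18/5) = 23/5; numerator = -3(1) = -3; a_1 = (-3)/(23/5) = -15/23
  n = 2: D(2) = 2(2 + 18/5) = 56/5; numerator = -3(-15/23) + 1(1) = 68/23; a_2 = (68/23)/(56/5) = 85/322
  n = 3: D(3) = 3(3 + 18/5) = 99/5; numerator = -3(85/322) + 1(-15/23) = -465/322; a_3 = (-465/322)/(99/5) = -775/10626
  n = 4: D(4) = 4(4 + 18/5) = 152/5; numerator = -3(-775/10626) + 1(85/322) = 855/1771; a_4 = (855/1771)/(152/5) = 225/14168

r = 8/5; a_0 = 1; a_1 = -15/23; a_2 = 85/322; a_3 = -775/10626; a_4 = 225/14168


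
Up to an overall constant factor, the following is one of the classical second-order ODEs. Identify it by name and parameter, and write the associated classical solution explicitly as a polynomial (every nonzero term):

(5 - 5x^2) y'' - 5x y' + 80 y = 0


All three coefficients share the factor 5; dividing through by 5 gives  (1 - x^2) y'' - x y' + 16 y = 0.
This matches the Chebyshev equation (1 - x^2) y'' - x y' + n^2 y = 0 (note the -x y' term, not -2x y') with n^2 = 16, so n = 4; the polynomial solution is T_4(x).
With y = sum_k a_k x^k, matching x^k gives (k+2)(k+1) a_{k+2} = (k^2 - n^2) a_k = (k - 4)(k + 4) a_k. The right side vanishes at k = 4, so the series with the parity of 4 terminates at degree 4.
Standard normalization: leading coefficient of T_n is 2^(n-1), so a_4 = 2^3 = 8. Work downward with a_k = (k+1)(k+2) a_{k+2} / ((k - 4)(k + 4)):
  a_2 = (3)(4)(8) / ((2 - 4)(2 + 4)) = 96/(-12) = -8
  a_0 = (1)(2)(-8) / ((0 - 4)(0 + 4)) = -16/(-16) = 1
Hence T_4(x) = 8 x^4 - 8 x^2 + 1.

T_4(x); series = 8 x^4 - 8 x^2 + 1


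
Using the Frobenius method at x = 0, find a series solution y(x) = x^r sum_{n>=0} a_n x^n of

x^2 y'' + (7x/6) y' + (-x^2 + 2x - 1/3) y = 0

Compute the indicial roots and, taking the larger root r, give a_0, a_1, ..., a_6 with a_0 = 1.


Write in Frobenius form y'' + (p(x)/x) y' + (q(x)/x^2) y = 0:
  p(x) = 7/6,  q(x) = -x^2 + 2x - 1/3.
Indicial equation: r(r-1) + (7/6) r + (-1/3) = 0 -> roots r_1 = 1/2, r_2 = -2/3.
Take r = r_1 = 1/2. Let y(x) = x^r sum_{n>=0} a_n x^n with a_0 = 1.
Substitute y = x^r sum a_n x^n and match x^{r+n}. The recurrence is
  D(n) a_n + 2 a_{n-1} - 1 a_{n-2} = 0,  where D(n) = (r+n)(r+n-1) + (7/6)(r+n) + (-1/3).
  a_n = [-2 a_{n-1} + 1 a_{n-2}] / D(n).
Since the indicial polynomial factors as (r - r_1)(r - r_2), D(n) = (r_1 + n - r_1)(r_1 + n - r_2) = n(n + 7/6).
Evaluating step by step (a_0 = 1):
  n = 1: D(1) = 1(1 + 7/6) = 13/6; numerator = -2(1) = -2; a_1 = (-2)/(13/6) = -12/13
  n = 2: D(2) = 2(2 + 7/6) = 19/3; numerator = -2(-12/13) + 1(1) = 37/13; a_2 = (37/13)/(19/3) = 111/247
  n = 3: D(3) = 3(3 + 7/6) = 25/2; numerator = -2(111/247) + 1(-12/13) = -450/247; a_3 = (-450/247)/(25/2) = -36/247
  n = 4: D(4) = 4(4 + 7/6) = 62/3; numerator = -2(-36/247) + 1(111/247) = 183/247; a_4 = (183/247)/(62/3) = 549/15314
  n = 5: D(5) = 5(5 + 7/6) = 185/6; numerator = -2(549/15314) + 1(-36/247) = -1665/7657; a_5 = (-1665/7657)/(185/6) = -54/7657
  n = 6: D(6) = 6(6 + 7/6) = 43; numerator = -2(-54/7657) + 1(549/15314) = 765/15314; a_6 = (765/15314)/(43) = 765/658502

r = 1/2; a_0 = 1; a_1 = -12/13; a_2 = 111/247; a_3 = -36/247; a_4 = 549/15314; a_5 = -54/7657; a_6 = 765/658502


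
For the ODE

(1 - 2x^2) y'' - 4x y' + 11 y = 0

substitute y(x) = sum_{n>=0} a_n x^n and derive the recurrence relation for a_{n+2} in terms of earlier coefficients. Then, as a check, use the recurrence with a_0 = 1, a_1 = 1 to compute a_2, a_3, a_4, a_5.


Substitute y = sum_n a_n x^n.
(1 - 2 x^2) y'' contributes (n+2)(n+1) a_{n+2} - 2 n(n-1) a_n at x^n.
-4 x y'(x) contributes -4 n a_n at x^n.
11 y(x) contributes 11 a_n at x^n.
Matching x^n: (n+2)(n+1) a_{n+2} + (-2 n(n-1) - 4 n + 11) a_n = 0.
Thus a_{n+2} = (2 n(n-1) + 4 n - 11) / ((n+1)(n+2)) * a_n.

Check with a_0 = 1, a_1 = 1 (apply the recurrence for n = 0, 1, 2, 3): a_0 = 1, a_1 = 1, a_2 = -11/2, a_3 = -7/6, a_4 = -11/24, a_5 = -91/120.

a_(n+2) = (2 n(n-1) + 4 n - 11) / ((n+1)(n+2)) * a_n; check: a_0 = 1, a_1 = 1, a_2 = -11/2, a_3 = -7/6, a_4 = -11/24, a_5 = -91/120


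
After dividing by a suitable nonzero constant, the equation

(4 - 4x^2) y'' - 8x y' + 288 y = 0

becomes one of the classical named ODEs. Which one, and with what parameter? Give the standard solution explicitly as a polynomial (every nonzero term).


All three coefficients share the factor 4; dividing through by 4 gives  (1 - x^2) y'' - 2x y' + 72 y = 0.
This matches the Legendre equation (1 - x^2) y'' - 2x y' + n(n+1) y = 0 (note the -2x y' term) with n(n+1) = 72, so n = 8; the polynomial solution is P_8(x).
With y = sum_k a_k x^k, matching x^k gives (k+2)(k+1) a_{k+2} = [k(k+1) - n(n+1)] a_k = (k - 8)(k + 9) a_k. The right side vanishes at k = 8, so the series with the parity of 8 terminates at degree 8.
Standard normalization (P_n(1) = 1): leading coefficient (2n)!/(2^n (n!)^2) = 20922789888000/(256*1625702400) = 6435/128, so a_8 = 6435/128. Work downward with a_k = (k+1)(k+2) a_{k+2} / ((k - 8)(k + 9)):
  a_6 = (7)(8)(6435/128) / ((6 - 8)(6 + 9)) = (45045/16)/(-30) = -3003/32
  a_4 = (5)(6)(-3003/32) / ((4 - 8)(4 + 9)) = (-45045/16)/(-52) = 3465/64
  a_2 = (3)(4)(3465/64) / ((2 - 8)(2 + 9)) = (10395/16)/(-66) = -315/32
  a_0 = (1)(2)(-315/32) / ((0 - 8)(0 + 9)) = (-315/16)/(-72) = 35/128
Hence P_8(x) = 6435 x^8/128 - 3003 x^6/32 + 3465 x^4/64 - 315 x^2/32 + 35/128.

P_8(x); series = 6435 x^8/128 - 3003 x^6/32 + 3465 x^4/64 - 315 x^2/32 + 35/128


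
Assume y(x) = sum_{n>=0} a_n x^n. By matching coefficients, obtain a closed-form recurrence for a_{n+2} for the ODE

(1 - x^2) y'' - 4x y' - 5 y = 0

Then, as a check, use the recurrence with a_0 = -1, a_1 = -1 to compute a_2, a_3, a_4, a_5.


Substitute y = sum_n a_n x^n.
(1 - 1 x^2) y'' contributes (n+2)(n+1) a_{n+2} - n(n-1) a_n at x^n.
-4 x y'(x) contributes -4 n a_n at x^n.
-5 y(x) contributes -5 a_n at x^n.
Matching x^n: (n+2)(n+1) a_{n+2} + (-n(n-1) - 4 n - 5) a_n = 0.
Thus a_{n+2} = (n(n-1) + 4 n + 5) / ((n+1)(n+2)) * a_n.

Check with a_0 = -1, a_1 = -1 (apply the recurrence for n = 0, 1, 2, 3): a_0 = -1, a_1 = -1, a_2 = -5/2, a_3 = -3/2, a_4 = -25/8, a_5 = -69/40.

a_(n+2) = (n(n-1) + 4 n + 5) / ((n+1)(n+2)) * a_n; check: a_0 = -1, a_1 = -1, a_2 = -5/2, a_3 = -3/2, a_4 = -25/8, a_5 = -69/40


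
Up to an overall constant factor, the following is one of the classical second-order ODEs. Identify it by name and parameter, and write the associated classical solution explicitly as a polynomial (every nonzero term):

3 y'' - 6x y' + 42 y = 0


All three coefficients share the factor 3; dividing through by 3 gives  y'' - 2x y' + 14 y = 0.
This matches the Hermite equation y'' - 2x y' + 2n y = 0 with 2n = 14, so n = 7; the polynomial solution is H_7(x).
With y = sum_k a_k x^k, matching x^k gives (k+2)(k+1) a_{k+2} = 2(k - n) a_k = 2(k - 7) a_k. The right side vanishes at k = 7, so the series with the parity of 7 terminates at degree 7.
Standard normalization: leading coefficient of H_n is 2^n, so a_7 = 2^7 = 128. Work downward with a_k = (k+1)(k+2) a_{k+2} / (2(k - n)):
  a_5 = (6)(7)(128) / (2(5 - 7)) = 5376/(-4) = -1344
  a_3 = (4)(5)(-1344) / (2(3 - 7)) = -26880/(-8) = 3360
  a_1 = (2)(3)(3360) / (2(1 - 7)) = 20160/(-12) = -1680
Hence H_7(x) = 128 x^7 - 1344 x^5 + 3360 x^3 - 1680 x.

H_7(x); series = 128 x^7 - 1344 x^5 + 3360 x^3 - 1680 x


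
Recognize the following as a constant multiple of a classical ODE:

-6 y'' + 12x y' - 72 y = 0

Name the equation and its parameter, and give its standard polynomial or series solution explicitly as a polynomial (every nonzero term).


All three coefficients share the factor -6; dividing through by -6 gives  y'' - 2x y' + 12 y = 0.
This matches the Hermite equation y'' - 2x y' + 2n y = 0 with 2n = 12, so n = 6; the polynomial solution is H_6(x).
With y = sum_k a_k x^k, matching x^k gives (k+2)(k+1) a_{k+2} = 2(k - n) a_k = 2(k - 6) a_k. The right side vanishes at k = 6, so the series with the parity of 6 terminates at degree 6.
Standard normalization: leading coefficient of H_n is 2^n, so a_6 = 2^6 = 64. Work downward with a_k = (k+1)(k+2) a_{k+2} / (2(k - n)):
  a_4 = (5)(6)(64) / (2(4 - 6)) = 1920/(-4) = -480
  a_2 = (3)(4)(-480) / (2(2 - 6)) = -5760/(-8) = 720
  a_0 = (1)(2)(720) / (2(0 - 6)) = 1440/(-12) = -120
Hence H_6(x) = 64 x^6 - 480 x^4 + 720 x^2 - 120.

H_6(x); series = 64 x^6 - 480 x^4 + 720 x^2 - 120


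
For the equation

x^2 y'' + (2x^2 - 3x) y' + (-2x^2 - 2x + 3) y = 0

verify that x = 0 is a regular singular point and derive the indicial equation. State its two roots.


Divide by x^2 to reach normal form y'' + P_1(x) y' + P_2(x) y = 0 with P_1(x) = 2 - 3/x and P_2(x) = -2 - 2/x + 3/x^2.
x = 0 is a singular point because the y'-coefficient 2 - 3/x has a pole at x = 0 and the y-coefficient -2 - 2/x + 3/x^2 has a pole at x = 0.
It is a regular singular point because x P_1(x) = p(x) = 2x - 3 and x^2 P_2(x) = q(x) = -2x^2 - 2x + 3 are polynomials, hence analytic at x = 0.
p(0) = -3,  q(0) = 3.
Indicial equation: r(r-1) + p(0) r + q(0) = 0, i.e. r^2 + (p(0) - 1) r + q(0) = 0, i.e. r^2 - 4 r + 3 = 0.
Discriminant: (-4)^2 - 4(3) = 4, so r = (4 ± 2)/2.
Solving: r_1 = 3, r_2 = 1.

indicial: r^2 - 4 r + 3 = 0; roots r_1 = 3, r_2 = 1


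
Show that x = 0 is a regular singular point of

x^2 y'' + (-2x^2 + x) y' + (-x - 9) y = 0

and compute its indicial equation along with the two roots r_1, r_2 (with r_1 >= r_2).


Divide by x^2 to reach normal form y'' + P_1(x) y' + P_2(x) y = 0 with P_1(x) = -2 + 1/x and P_2(x) = -1/x - 9/x^2.
x = 0 is a singular point because the y'-coefficient -2 + 1/x has a pole at x = 0 and the y-coefficient -1/x - 9/x^2 has a pole at x = 0.
It is a regular singular point because x P_1(x) = p(x) = 1 - 2x and x^2 P_2(x) = q(x) = -x - 9 are polynomials, hence analytic at x = 0.
p(0) = 1,  q(0) = -9.
Indicial equation: r(r-1) + p(0) r + q(0) = 0, i.e. r^2 + (p(0) - 1) r + q(0) = 0, i.e. r^2 - 9 = 0.
Discriminant: (0)^2 - 4(-9) = 36, so r = (0 ± 6)/2.
Solving: r_1 = 3, r_2 = -3.

indicial: r^2 - 9 = 0; roots r_1 = 3, r_2 = -3


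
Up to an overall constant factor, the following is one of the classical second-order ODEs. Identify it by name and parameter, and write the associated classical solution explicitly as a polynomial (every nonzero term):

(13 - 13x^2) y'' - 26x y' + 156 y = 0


All three coefficients share the factor 13; dividing through by 13 gives  (1 - x^2) y'' - 2x y' + 12 y = 0.
This matches the Legendre equation (1 - x^2) y'' - 2x y' + n(n+1) y = 0 (note the -2x y' term) with n(n+1) = 12, so n = 3; the polynomial solution is P_3(x).
With y = sum_k a_k x^k, matching x^k gives (k+2)(k+1) a_{k+2} = [k(k+1) - n(n+1)] a_k = (k - 3)(k + 4) a_k. The right side vanishes at k = 3, so the series with the parity of 3 terminates at degree 3.
Standard normalization (P_n(1) = 1): leading coefficient (2n)!/(2^n (n!)^2) = 720/(8*36) = 5/2, so a_3 = 5/2. Work downward with a_k = (k+1)(k+2) a_{k+2} / ((k - 3)(k + 4)):
  a_1 = (2)(3)(5/2) / ((1 - 3)(1 + 4)) = 15/(-10) = -3/2
Hence P_3(x) = 5 x^3/2 - 3 x/2.

P_3(x); series = 5 x^3/2 - 3 x/2


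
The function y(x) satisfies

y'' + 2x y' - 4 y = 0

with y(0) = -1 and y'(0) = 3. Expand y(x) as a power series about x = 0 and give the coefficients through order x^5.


Ansatz: y(x) = sum_{n>=0} a_n x^n, so y'(x) = sum_{n>=1} n a_n x^(n-1) and y''(x) = sum_{n>=2} n(n-1) a_n x^(n-2).
Substitute into P(x) y'' + Q(x) y' + R(x) y = 0 with P(x) = 1, Q(x) = 2x, R(x) = -4, and match powers of x.
Initial conditions: a_0 = -1, a_1 = 3.
Setting the coefficient of each power of x to zero and solving order by order (substituting the coefficients already found):
  x^0: 2 a_2 - 4 a_0 = 0  ->  2 a_2 = 4 a_0 = -4  ->  a_2 = -2
  x^1: 6 a_3 - 2 a_1 = 0  ->  6 a_3 = 2 a_1 = 6  ->  a_3 = 1
  x^2: 12 a_4 = 0  ->  a_4 = 0
  x^3: 20 a_5 + 2 a_3 = 0  ->  20 a_5 = -2 a_3 = -2  ->  a_5 = -1/10
Truncated series: y(x) = -1 + 3 x - 2 x^2 + x^3 - (1/10) x^5 + O(x^6).

a_0 = -1; a_1 = 3; a_2 = -2; a_3 = 1; a_4 = 0; a_5 = -1/10


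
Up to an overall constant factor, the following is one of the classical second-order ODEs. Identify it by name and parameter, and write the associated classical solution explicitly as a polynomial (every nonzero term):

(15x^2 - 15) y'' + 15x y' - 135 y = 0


All three coefficients share the factor -15; dividing through by -15 gives  (1 - x^2) y'' - x y' + 9 y = 0.
This matches the Chebyshev equation (1 - x^2) y'' - x y' + n^2 y = 0 (note the -x y' term, not -2x y') with n^2 = 9, so n = 3; the polynomial solution is T_3(x).
With y = sum_k a_k x^k, matching x^k gives (k+2)(k+1) a_{k+2} = (k^2 - n^2) a_k = (k - 3)(k + 3) a_k. The right side vanishes at k = 3, so the series with the parity of 3 terminates at degree 3.
Standard normalization: leading coefficient of T_n is 2^(n-1), so a_3 = 2^2 = 4. Work downward with a_k = (k+1)(k+2) a_{k+2} / ((k - 3)(k + 3)):
  a_1 = (2)(3)(4) / ((1 - 3)(1 + 3)) = 24/(-8) = -3
Hence T_3(x) = 4 x^3 - 3 x.

T_3(x); series = 4 x^3 - 3 x


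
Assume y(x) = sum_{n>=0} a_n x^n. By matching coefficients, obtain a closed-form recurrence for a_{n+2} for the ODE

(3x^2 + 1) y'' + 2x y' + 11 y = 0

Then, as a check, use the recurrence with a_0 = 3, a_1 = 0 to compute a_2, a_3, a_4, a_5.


Substitute y = sum_n a_n x^n.
(1 + 3 x^2) y'' contributes (n+2)(n+1) a_{n+2} + 3 n(n-1) a_n at x^n.
2 x y'(x) contributes 2 n a_n at x^n.
11 y(x) contributes 11 a_n at x^n.
Matching x^n: (n+2)(n+1) a_{n+2} + (3 n(n-1) + 2 n + 11) a_n = 0.
Thus a_{n+2} = (-3 n(n-1) - 2 n - 11) / ((n+1)(n+2)) * a_n.

Check with a_0 = 3, a_1 = 0 (apply the recurrence for n = 0, 1, 2, 3): a_0 = 3, a_1 = 0, a_2 = -33/2, a_3 = 0, a_4 = 231/8, a_5 = 0.

a_(n+2) = (-3 n(n-1) - 2 n - 11) / ((n+1)(n+2)) * a_n; check: a_0 = 3, a_1 = 0, a_2 = -33/2, a_3 = 0, a_4 = 231/8, a_5 = 0


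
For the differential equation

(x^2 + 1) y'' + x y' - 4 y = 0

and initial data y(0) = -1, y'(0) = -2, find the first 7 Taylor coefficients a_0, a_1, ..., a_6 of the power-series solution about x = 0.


Ansatz: y(x) = sum_{n>=0} a_n x^n, so y'(x) = sum_{n>=1} n a_n x^(n-1) and y''(x) = sum_{n>=2} n(n-1) a_n x^(n-2).
Substitute into P(x) y'' + Q(x) y' + R(x) y = 0 with P(x) = x^2 + 1, Q(x) = x, R(x) = -4, and match powers of x.
Initial conditions: a_0 = -1, a_1 = -2.
Setting the coefficient of each power of x to zero and solving order by order (substituting the coefficients already found):
  x^0: 2 a_2 - 4 a_0 = 0  ->  2 a_2 = 4 a_0 = -4  ->  a_2 = -2
  x^1: 6 a_3 - 3 a_1 = 0  ->  6 a_3 = 3 a_1 = -6  ->  a_3 = -1
  x^2: 12 a_4 = 0  ->  a_4 = 0
  x^3: 20 a_5 + 5 a_3 = 0  ->  20 a_5 = -5 a_3 = 5  ->  a_5 = 1/4
  x^4: 30 a_6 + 12 a_4 = 0  ->  30 a_6 = -12 a_4 = 0  ->  a_6 = 0
Truncated series: y(x) = -1 - 2 x - 2 x^2 - x^3 + (1/4) x^5 + O(x^7).

a_0 = -1; a_1 = -2; a_2 = -2; a_3 = -1; a_4 = 0; a_5 = 1/4; a_6 = 0


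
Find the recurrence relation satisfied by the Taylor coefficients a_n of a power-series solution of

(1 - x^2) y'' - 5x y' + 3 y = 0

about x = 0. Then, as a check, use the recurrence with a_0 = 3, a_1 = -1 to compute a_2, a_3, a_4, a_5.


Substitute y = sum_n a_n x^n.
(1 - 1 x^2) y'' contributes (n+2)(n+1) a_{n+2} - n(n-1) a_n at x^n.
-5 x y'(x) contributes -5 n a_n at x^n.
3 y(x) contributes 3 a_n at x^n.
Matching x^n: (n+2)(n+1) a_{n+2} + (-n(n-1) - 5 n + 3) a_n = 0.
Thus a_{n+2} = (n(n-1) + 5 n - 3) / ((n+1)(n+2)) * a_n.

Check with a_0 = 3, a_1 = -1 (apply the recurrence for n = 0, 1, 2, 3): a_0 = 3, a_1 = -1, a_2 = -9/2, a_3 = -1/3, a_4 = -27/8, a_5 = -3/10.

a_(n+2) = (n(n-1) + 5 n - 3) / ((n+1)(n+2)) * a_n; check: a_0 = 3, a_1 = -1, a_2 = -9/2, a_3 = -1/3, a_4 = -27/8, a_5 = -3/10


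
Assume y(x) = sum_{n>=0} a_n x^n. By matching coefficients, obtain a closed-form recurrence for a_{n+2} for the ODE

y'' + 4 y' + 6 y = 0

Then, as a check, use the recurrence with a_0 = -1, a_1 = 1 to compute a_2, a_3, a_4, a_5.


Substitute y = sum_n a_n x^n.
y''(x) has coefficient (n+2)(n+1) a_{n+2} at x^n;
4 y'(x) has coefficient 4 (n+1) a_{n+1} at x^n;
6 y(x) has coefficient 6 a_n at x^n.
Matching x^n: (n+2)(n+1) a_{n+2} + 4 (n+1) a_{n+1} + 6 a_n = 0.
Thus a_{n+2} = [-4 (n+1) a_{n+1} - 6 a_n] / ((n+1)(n+2)).

Check with a_0 = -1, a_1 = 1 (apply the recurrence for n = 0, 1, 2, 3): a_0 = -1, a_1 = 1, a_2 = 1, a_3 = -7/3, a_4 = 11/6, a_5 = -23/30.

a_(n+2) = [-4 (n+1) a_(n+1) - 6 a_n] / ((n+1)(n+2)); check: a_0 = -1, a_1 = 1, a_2 = 1, a_3 = -7/3, a_4 = 11/6, a_5 = -23/30


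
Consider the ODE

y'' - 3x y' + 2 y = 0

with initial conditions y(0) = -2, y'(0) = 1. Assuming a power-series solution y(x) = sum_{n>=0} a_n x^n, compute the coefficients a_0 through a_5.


Ansatz: y(x) = sum_{n>=0} a_n x^n, so y'(x) = sum_{n>=1} n a_n x^(n-1) and y''(x) = sum_{n>=2} n(n-1) a_n x^(n-2).
Substitute into P(x) y'' + Q(x) y' + R(x) y = 0 with P(x) = 1, Q(x) = -3x, R(x) = 2, and match powers of x.
Initial conditions: a_0 = -2, a_1 = 1.
Setting the coefficient of each power of x to zero and solving order by order (substituting the coefficients already found):
  x^0: 2 a_2 + 2 a_0 = 0  ->  2 a_2 = -2 a_0 = 4  ->  a_2 = 2
  x^1: 6 a_3 - a_1 = 0  ->  6 a_3 = a_1 = 1  ->  a_3 = 1/6
  x^2: 12 a_4 - 4 a_2 = 0  ->  12 a_4 = 4 a_2 = 8  ->  a_4 = 2/3
  x^3: 20 a_5 - 7 a_3 = 0  ->  20 a_5 = 7 a_3 = 7/6  ->  a_5 = 7/120
Truncated series: y(x) = -2 + x + 2 x^2 + (1/6) x^3 + (2/3) x^4 + (7/120) x^5 + O(x^6).

a_0 = -2; a_1 = 1; a_2 = 2; a_3 = 1/6; a_4 = 2/3; a_5 = 7/120


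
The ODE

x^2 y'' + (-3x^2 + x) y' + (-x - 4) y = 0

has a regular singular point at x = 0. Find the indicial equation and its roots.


Divide by x^2 to reach normal form y'' + P_1(x) y' + P_2(x) y = 0 with P_1(x) = -3 + 1/x and P_2(x) = -1/x - 4/x^2.
x = 0 is a singular point because the y'-coefficient -3 + 1/x has a pole at x = 0 and the y-coefficient -1/x - 4/x^2 has a pole at x = 0.
It is a regular singular point because x P_1(x) = p(x) = 1 - 3x and x^2 P_2(x) = q(x) = -x - 4 are polynomials, hence analytic at x = 0.
p(0) = 1,  q(0) = -4.
Indicial equation: r(r-1) + p(0) r + q(0) = 0, i.e. r^2 + (p(0) - 1) r + q(0) = 0, i.e. r^2 - 4 = 0.
Discriminant: (0)^2 - 4(-4) = 16, so r = (0 ± 4)/2.
Solving: r_1 = 2, r_2 = -2.

indicial: r^2 - 4 = 0; roots r_1 = 2, r_2 = -2


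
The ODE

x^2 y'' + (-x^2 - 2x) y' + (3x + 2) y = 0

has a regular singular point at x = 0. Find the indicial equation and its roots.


Divide by x^2 to reach normal form y'' + P_1(x) y' + P_2(x) y = 0 with P_1(x) = -1 - 2/x and P_2(x) = 3/x + 2/x^2.
x = 0 is a singular point because the y'-coefficient -1 - 2/x has a pole at x = 0 and the y-coefficient 3/x + 2/x^2 has a pole at x = 0.
It is a regular singular point because x P_1(x) = p(x) = -x - 2 and x^2 P_2(x) = q(x) = 3x + 2 are polynomials, hence analytic at x = 0.
p(0) = -2,  q(0) = 2.
Indicial equation: r(r-1) + p(0) r + q(0) = 0, i.e. r^2 + (p(0) - 1) r + q(0) = 0, i.e. r^2 - 3 r + 2 = 0.
Discriminant: (-3)^2 - 4(2) = 1, so r = (3 ± 1)/2.
Solving: r_1 = 2, r_2 = 1.

indicial: r^2 - 3 r + 2 = 0; roots r_1 = 2, r_2 = 1


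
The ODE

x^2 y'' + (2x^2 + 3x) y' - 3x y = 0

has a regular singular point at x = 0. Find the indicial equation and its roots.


Divide by x^2 to reach normal form y'' + P_1(x) y' + P_2(x) y = 0 with P_1(x) = 2 + 3/x and P_2(x) = -3/x.
x = 0 is a singular point because the y'-coefficient 2 + 3/x has a pole at x = 0 and the y-coefficient -3/x has a pole at x = 0.
It is a regular singular point because x P_1(x) = p(x) = 2x + 3 and x^2 P_2(x) = q(x) = -3x are polynomials, hence analytic at x = 0.
p(0) = 3,  q(0) = 0.
Indicial equation: r(r-1) + p(0) r + q(0) = 0, i.e. r^2 + (p(0) - 1) r + q(0) = 0, i.e. r^2 + 2 r = 0.
Discriminant: (2)^2 - 4(0) = 4, so r = (-2 ± 2)/2.
Solving: r_1 = 0, r_2 = -2.

indicial: r^2 + 2 r = 0; roots r_1 = 0, r_2 = -2


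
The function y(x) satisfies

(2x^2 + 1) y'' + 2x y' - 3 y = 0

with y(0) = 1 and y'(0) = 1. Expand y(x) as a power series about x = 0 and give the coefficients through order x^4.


Ansatz: y(x) = sum_{n>=0} a_n x^n, so y'(x) = sum_{n>=1} n a_n x^(n-1) and y''(x) = sum_{n>=2} n(n-1) a_n x^(n-2).
Substitute into P(x) y'' + Q(x) y' + R(x) y = 0 with P(x) = 2x^2 + 1, Q(x) = 2x, R(x) = -3, and match powers of x.
Initial conditions: a_0 = 1, a_1 = 1.
Setting the coefficient of each power of x to zero and solving order by order (substituting the coefficients already found):
  x^0: 2 a_2 - 3 a_0 = 0  ->  2 a_2 = 3 a_0 = 3  ->  a_2 = 3/2
  x^1: 6 a_3 - a_1 = 0  ->  6 a_3 = a_1 = 1  ->  a_3 = 1/6
  x^2: 12 a_4 + 5 a_2 = 0  ->  12 a_4 = -5 a_2 = -15/2  ->  a_4 = -5/8
Truncated series: y(x) = 1 + x + (3/2) x^2 + (1/6) x^3 - (5/8) x^4 + O(x^5).

a_0 = 1; a_1 = 1; a_2 = 3/2; a_3 = 1/6; a_4 = -5/8


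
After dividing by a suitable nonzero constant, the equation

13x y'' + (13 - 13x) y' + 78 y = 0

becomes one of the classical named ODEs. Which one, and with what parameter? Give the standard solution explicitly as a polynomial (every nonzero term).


All three coefficients share the factor 13; dividing through by 13 gives  x y'' + (1 - x) y' + 6 y = 0.
This matches the Laguerre equation x y'' + (1 - x) y' + n y = 0 with n = 6; the polynomial solution is L_6(x).
With y = sum_k a_k x^k, matching x^k gives (k+1)k a_{k+1} + (k+1) a_{k+1} - k a_k + n a_k = 0, i.e. (k+1)^2 a_{k+1} = (k - n) a_k = (k - 6) a_k. The right side vanishes at k = 6, so the series terminates at degree 6.
Standard normalization L_n(0) = 1 gives a_0 = 1. Work upward with a_{k+1} = (k - 6) a_k / (k+1)^2:
  a_1 = (0 - 6)(1) / 1^2 = -6/1 = -6
  a_2 = (1 - 6)(-6) / 2^2 = 30/4 = 15/2
  a_3 = (2 - 6)(15/2) / 3^2 = -30/9 = -10/3
  a_4 = (3 - 6)(-10/3) / 4^2 = 10/16 = 5/8
  a_5 = (4 - 6)(5/8) / 5^2 = (-5/4)/25 = -1/20
  a_6 = (5 - 6)(-1/20) / 6^2 = (1/20)/36 = 1/720
Hence L_6(x) = x^6/720 - x^5/20 + 5 x^4/8 - 10 x^3/3 + 15 x^2/2 - 6 x + 1.

L_6(x); series = x^6/720 - x^5/20 + 5 x^4/8 - 10 x^3/3 + 15 x^2/2 - 6 x + 1


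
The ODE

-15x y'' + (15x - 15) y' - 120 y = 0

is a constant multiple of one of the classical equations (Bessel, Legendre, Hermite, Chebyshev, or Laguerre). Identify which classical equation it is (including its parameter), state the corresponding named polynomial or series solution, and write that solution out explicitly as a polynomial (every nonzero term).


All three coefficients share the factor -15; dividing through by -15 gives  x y'' + (1 - x) y' + 8 y = 0.
This matches the Laguerre equation x y'' + (1 - x) y' + n y = 0 with n = 8; the polynomial solution is L_8(x).
With y = sum_k a_k x^k, matching x^k gives (k+1)k a_{k+1} + (k+1) a_{k+1} - k a_k + n a_k = 0, i.e. (k+1)^2 a_{k+1} = (k - n) a_k = (k - 8) a_k. The right side vanishes at k = 8, so the series terminates at degree 8.
Standard normalization L_n(0) = 1 gives a_0 = 1. Work upward with a_{k+1} = (k - 8) a_k / (k+1)^2:
  a_1 = (0 - 8)(1) / 1^2 = -8/1 = -8
  a_2 = (1 - 8)(-8) / 2^2 = 56/4 = 14
  a_3 = (2 - 8)(14) / 3^2 = -84/9 = -28/3
  a_4 = (3 - 8)(-28/3) / 4^2 = (140/3)/16 = 35/12
  a_5 = (4 - 8)(35/12) / 5^2 = (-35/3)/25 = -7/15
  a_6 = (5 - 8)(-7/15) / 6^2 = (7/5)/36 = 7/180
  a_7 = (6 - 8)(7/180) / 7^2 = (-7/90)/49 = -1/630
  a_8 = (7 - 8)(-1/630) / 8^2 = (1/630)/64 = 1/40320
Hence L_8(x) = x^8/40320 - x^7/630 + 7 x^6/180 - 7 x^5/15 + 35 x^4/12 - 28 x^3/3 + 14 x^2 - 8 x + 1.

L_8(x); series = x^8/40320 - x^7/630 + 7 x^6/180 - 7 x^5/15 + 35 x^4/12 - 28 x^3/3 + 14 x^2 - 8 x + 1


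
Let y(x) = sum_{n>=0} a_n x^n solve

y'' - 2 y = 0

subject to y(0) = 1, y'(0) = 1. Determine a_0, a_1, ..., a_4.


Ansatz: y(x) = sum_{n>=0} a_n x^n, so y'(x) = sum_{n>=1} n a_n x^(n-1) and y''(x) = sum_{n>=2} n(n-1) a_n x^(n-2).
Substitute into P(x) y'' + Q(x) y' + R(x) y = 0 with P(x) = 1, Q(x) = 0, R(x) = -2, and match powers of x.
Initial conditions: a_0 = 1, a_1 = 1.
Setting the coefficient of each power of x to zero and solving order by order (substituting the coefficients already found):
  x^0: 2 a_2 - 2 a_0 = 0  ->  2 a_2 = 2 a_0 = 2  ->  a_2 = 1
  x^1: 6 a_3 - 2 a_1 = 0  ->  6 a_3 = 2 a_1 = 2  ->  a_3 = 1/3
  x^2: 12 a_4 - 2 a_2 = 0  ->  12 a_4 = 2 a_2 = 2  ->  a_4 = 1/6
Truncated series: y(x) = 1 + x + x^2 + (1/3) x^3 + (1/6) x^4 + O(x^5).

a_0 = 1; a_1 = 1; a_2 = 1; a_3 = 1/3; a_4 = 1/6


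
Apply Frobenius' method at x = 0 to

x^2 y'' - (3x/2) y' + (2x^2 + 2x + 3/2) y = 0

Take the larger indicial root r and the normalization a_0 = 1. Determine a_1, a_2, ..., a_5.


Write in Frobenius form y'' + (p(x)/x) y' + (q(x)/x^2) y = 0:
  p(x) = -3/2,  q(x) = 2x^2 + 2x + 3/2.
Indicial equation: r(r-1) + (-3/2) r + (3/2) = 0 -> roots r_1 = 3/2, r_2 = 1.
Take r = r_1 = 3/2. Let y(x) = x^r sum_{n>=0} a_n x^n with a_0 = 1.
Substitute y = x^r sum a_n x^n and match x^{r+n}. The recurrence is
  D(n) a_n + 2 a_{n-1} + 2 a_{n-2} = 0,  where D(n) = (r+n)(r+n-1) + (-3/2)(r+n) + (3/2).
  a_n = [-2 a_{n-1} - 2 a_{n-2}] / D(n).
Since the indicial polynomial factors as (r - r_1)(r - r_2), D(n) = (r_1 + n - r_1)(r_1 + n - r_2) = n(n + 1/2).
Evaluating step by step (a_0 = 1):
  n = 1: D(1) = 1(1 + 1/2) = 3/2; numerator = -2(1) = -2; a_1 = (-2)/(3/2) = -4/3
  n = 2: D(2) = 2(2 + 1/2) = 5; numerator = -2(-4/3) - 2(1) = 2/3; a_2 = (2/3)/(5) = 2/15
  n = 3: D(3) = 3(3 + 1/2) = 21/2; numerator = -2(2/15) - 2(-4/3) = 12/5; a_3 = (12/5)/(21/2) = 8/35
  n = 4: D(4) = 4(4 + 1/2) = 18; numerator = -2(8/35) - 2(2/15) = -76/105; a_4 = (-76/105)/(18) = -38/945
  n = 5: D(5) = 5(5 + 1/2) = 55/2; numerator = -2(-38/945) - 2(8/35) = -356/945; a_5 = (-356/945)/(55/2) = -712/51975

r = 3/2; a_0 = 1; a_1 = -4/3; a_2 = 2/15; a_3 = 8/35; a_4 = -38/945; a_5 = -712/51975


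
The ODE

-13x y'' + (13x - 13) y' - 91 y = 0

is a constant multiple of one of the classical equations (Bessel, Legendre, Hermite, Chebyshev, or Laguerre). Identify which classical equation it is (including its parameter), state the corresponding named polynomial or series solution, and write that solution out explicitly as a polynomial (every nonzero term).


All three coefficients share the factor -13; dividing through by -13 gives  x y'' + (1 - x) y' + 7 y = 0.
This matches the Laguerre equation x y'' + (1 - x) y' + n y = 0 with n = 7; the polynomial solution is L_7(x).
With y = sum_k a_k x^k, matching x^k gives (k+1)k a_{k+1} + (k+1) a_{k+1} - k a_k + n a_k = 0, i.e. (k+1)^2 a_{k+1} = (k - n) a_k = (k - 7) a_k. The right side vanishes at k = 7, so the series terminates at degree 7.
Standard normalization L_n(0) = 1 gives a_0 = 1. Work upward with a_{k+1} = (k - 7) a_k / (k+1)^2:
  a_1 = (0 - 7)(1) / 1^2 = -7/1 = -7
  a_2 = (1 - 7)(-7) / 2^2 = 42/4 = 21/2
  a_3 = (2 - 7)(21/2) / 3^2 = (-105/2)/9 = -35/6
  a_4 = (3 - 7)(-35/6) / 4^2 = (70/3)/16 = 35/24
  a_5 = (4 - 7)(35/24) / 5^2 = (-35/8)/25 = -7/40
  a_6 = (5 - 7)(-7/40) / 6^2 = (7/20)/36 = 7/720
  a_7 = (6 - 7)(7/720) / 7^2 = (-7/720)/49 = -1/5040
Hence L_7(x) = -x^7/5040 + 7 x^6/720 - 7 x^5/40 + 35 x^4/24 - 35 x^3/6 + 21 x^2/2 - 7 x + 1.

L_7(x); series = -x^7/5040 + 7 x^6/720 - 7 x^5/40 + 35 x^4/24 - 35 x^3/6 + 21 x^2/2 - 7 x + 1
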